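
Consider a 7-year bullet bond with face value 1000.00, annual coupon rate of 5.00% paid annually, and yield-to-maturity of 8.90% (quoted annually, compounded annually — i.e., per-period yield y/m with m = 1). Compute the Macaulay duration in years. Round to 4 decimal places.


Coupon per period c = face * coupon_rate / m = 50.000000
Periods per year m = 1; per-period yield y/m = 0.089000
Number of cashflows N = 7
Cashflows (t years, CF_t, discount factor 1/(1+y/m)^(m*t), PV):
  t = 1.0000: CF_t = 50.000000, DF = 0.918274, PV = 45.913682
  t = 2.0000: CF_t = 50.000000, DF = 0.843226, PV = 42.161324
  t = 3.0000: CF_t = 50.000000, DF = 0.774313, PV = 38.715633
  t = 4.0000: CF_t = 50.000000, DF = 0.711031, PV = 35.551546
  t = 5.0000: CF_t = 50.000000, DF = 0.652921, PV = 32.646047
  t = 6.0000: CF_t = 50.000000, DF = 0.599560, PV = 29.978005
  t = 7.0000: CF_t = 1050.000000, DF = 0.550560, PV = 578.088248
Price P = sum_t PV_t = 803.054486
Macaulay numerator sum_t t * PV_t:
  t * PV_t at t = 1.0000: 45.913682
  t * PV_t at t = 2.0000: 84.322649
  t * PV_t at t = 3.0000: 116.146899
  t * PV_t at t = 4.0000: 142.206182
  t * PV_t at t = 5.0000: 163.230237
  t * PV_t at t = 6.0000: 179.868029
  t * PV_t at t = 7.0000: 4046.617737
Macaulay duration D = (sum_t t * PV_t) / P = 4778.305415 / 803.054486 = 5.950163

Answer: Macaulay duration = 5.9502 years


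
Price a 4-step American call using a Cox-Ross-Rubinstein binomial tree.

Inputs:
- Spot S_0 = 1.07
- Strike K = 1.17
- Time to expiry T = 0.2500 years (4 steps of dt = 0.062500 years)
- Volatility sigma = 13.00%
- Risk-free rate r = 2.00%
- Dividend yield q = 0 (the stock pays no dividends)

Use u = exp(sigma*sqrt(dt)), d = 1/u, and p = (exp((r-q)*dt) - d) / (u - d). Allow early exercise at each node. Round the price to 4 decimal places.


Answer: Price = V(0,0) = 0.0033

Derivation:
dt = T/N = 0.062500
u = exp(sigma*sqrt(dt)) = 1.033034; d = 1/u = 0.968022
p = (exp((r-q)*dt) - d) / (u - d) = 0.511115
Discount per step: exp(-r*dt) = 0.998751
Stock lattice S(k, i) with i counting down-moves:
  k=0: S(0,0) = 1.0700
  k=1: S(1,0) = 1.1053; S(1,1) = 1.0358
  k=2: S(2,0) = 1.1419; S(2,1) = 1.0700; S(2,2) = 1.0027
  k=3: S(3,0) = 1.1796; S(3,1) = 1.1053; S(3,2) = 1.0358; S(3,3) = 0.9706
  k=4: S(4,0) = 1.2185; S(4,1) = 1.1419; S(4,2) = 1.0700; S(4,3) = 1.0027; S(4,4) = 0.9396
Terminal payoffs V(N, i) = max(S_T - K, 0):
  V(4,0) = 0.048546; V(4,1) = 0.000000; V(4,2) = 0.000000; V(4,3) = 0.000000; V(4,4) = 0.000000
Backward induction: V(k, i) = exp(-r*dt) * [p * V(k+1, i) + (1-p) * V(k+1, i+1)]; then take max(V_cont, immediate exercise) for American.
  V(3,0) = exp(-r*dt) * [p*0.048546 + (1-p)*0.000000] = 0.024782; exercise = 0.009580; V(3,0) = max -> 0.024782
  V(3,1) = exp(-r*dt) * [p*0.000000 + (1-p)*0.000000] = 0.000000; exercise = 0.000000; V(3,1) = max -> 0.000000
  V(3,2) = exp(-r*dt) * [p*0.000000 + (1-p)*0.000000] = 0.000000; exercise = 0.000000; V(3,2) = max -> 0.000000
  V(3,3) = exp(-r*dt) * [p*0.000000 + (1-p)*0.000000] = 0.000000; exercise = 0.000000; V(3,3) = max -> 0.000000
  V(2,0) = exp(-r*dt) * [p*0.024782 + (1-p)*0.000000] = 0.012651; exercise = 0.000000; V(2,0) = max -> 0.012651
  V(2,1) = exp(-r*dt) * [p*0.000000 + (1-p)*0.000000] = 0.000000; exercise = 0.000000; V(2,1) = max -> 0.000000
  V(2,2) = exp(-r*dt) * [p*0.000000 + (1-p)*0.000000] = 0.000000; exercise = 0.000000; V(2,2) = max -> 0.000000
  V(1,0) = exp(-r*dt) * [p*0.012651 + (1-p)*0.000000] = 0.006458; exercise = 0.000000; V(1,0) = max -> 0.006458
  V(1,1) = exp(-r*dt) * [p*0.000000 + (1-p)*0.000000] = 0.000000; exercise = 0.000000; V(1,1) = max -> 0.000000
  V(0,0) = exp(-r*dt) * [p*0.006458 + (1-p)*0.000000] = 0.003297; exercise = 0.000000; V(0,0) = max -> 0.003297


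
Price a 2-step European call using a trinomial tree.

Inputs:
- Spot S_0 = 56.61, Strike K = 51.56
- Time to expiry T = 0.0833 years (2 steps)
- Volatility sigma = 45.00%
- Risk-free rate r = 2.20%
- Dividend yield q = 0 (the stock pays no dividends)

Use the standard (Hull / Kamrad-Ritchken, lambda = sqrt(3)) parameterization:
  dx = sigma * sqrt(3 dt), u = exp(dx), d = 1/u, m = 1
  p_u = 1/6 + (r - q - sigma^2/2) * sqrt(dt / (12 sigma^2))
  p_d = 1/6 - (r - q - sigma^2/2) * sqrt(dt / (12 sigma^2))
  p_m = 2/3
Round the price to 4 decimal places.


dt = T/N = 0.041650; dx = sigma*sqrt(3*dt) = 0.159067
u = exp(dx) = 1.172417; d = 1/u = 0.852939
p_u = 0.156291, p_m = 0.666667, p_d = 0.177042
Discount per step: exp(-r*dt) = 0.999084
Stock lattice S(k, j) with j the centered position index:
  k=0: S(0,+0) = 56.6100
  k=1: S(1,-1) = 48.2849; S(1,+0) = 56.6100; S(1,+1) = 66.3705
  k=2: S(2,-2) = 41.1841; S(2,-1) = 48.2849; S(2,+0) = 56.6100; S(2,+1) = 66.3705; S(2,+2) = 77.8139
Terminal payoffs V(N, j) = max(S_T - K, 0):
  V(2,-2) = 0.000000; V(2,-1) = 0.000000; V(2,+0) = 5.050000; V(2,+1) = 14.810511; V(2,+2) = 26.253898
Backward induction: V(k, j) = exp(-r*dt) * [p_u * V(k+1, j+1) + p_m * V(k+1, j) + p_d * V(k+1, j-1)]
  V(1,-1) = exp(-r*dt) * [p_u*5.050000 + p_m*0.000000 + p_d*0.000000] = 0.788548
  V(1,+0) = exp(-r*dt) * [p_u*14.810511 + p_m*5.050000 + p_d*0.000000] = 5.676217
  V(1,+1) = exp(-r*dt) * [p_u*26.253898 + p_m*14.810511 + p_d*5.050000] = 14.857372
  V(0,+0) = exp(-r*dt) * [p_u*14.857372 + p_m*5.676217 + p_d*0.788548] = 6.240108

Answer: Price = V(0,0) = 6.2401


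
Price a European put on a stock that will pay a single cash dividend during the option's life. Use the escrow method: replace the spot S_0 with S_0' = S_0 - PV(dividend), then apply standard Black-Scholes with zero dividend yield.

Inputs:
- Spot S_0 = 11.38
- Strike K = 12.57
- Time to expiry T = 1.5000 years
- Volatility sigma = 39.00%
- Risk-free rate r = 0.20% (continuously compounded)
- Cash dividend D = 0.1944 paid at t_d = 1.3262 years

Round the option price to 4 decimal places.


Answer: Price = 2.9734

Derivation:
PV(D) = D * exp(-r * t_d) = 0.1944 * 0.99735111 = 0.19388506
S_0' = S_0 - PV(D) = 11.3800 - 0.19388506 = 11.18611494
d1 = (ln(S_0'/K) + (r + sigma^2/2)*T) / (sigma*sqrt(T)) = 0.00091123
d2 = d1 - sigma*sqrt(T) = -0.47673927
exp(-rT) = 0.99700450
N(-d1) = 0.49963647; N(-d2) = 0.68322610
P = K * exp(-rT) * N(-d2) - S_0' * N(-d1) = 12.5700 * 0.99700450 * 0.68322610 - 11.18611494 * 0.49963647 = 2.9734


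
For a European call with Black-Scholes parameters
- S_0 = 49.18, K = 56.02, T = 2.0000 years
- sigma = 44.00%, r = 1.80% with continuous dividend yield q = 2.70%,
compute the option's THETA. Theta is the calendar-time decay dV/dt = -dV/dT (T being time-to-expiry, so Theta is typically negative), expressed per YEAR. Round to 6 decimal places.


Answer: Theta = -2.501868

Derivation:
d1 = 0.0729256370; d2 = -0.5493283304
phi(d1) = 0.3978828724; exp(-qT) = 0.9474321065; exp(-rT) = 0.9646402935
Theta = -S*exp(-qT)*phi(d1)*sigma/(2*sqrt(T)) - r*K*exp(-rT)*N(d2) + q*S*exp(-qT)*N(d1)
N(d1) = 0.5290673536; N(d2) = 0.2913900743; sqrt(T) = 1.4142135624
Term 1 = -49.1800 * 0.9474321065 * 0.3978828724 * 0.4400 / (2 * 1.4142135624) = -2.8840285142
Term 2 = -0.0180 * 56.0200 * 0.9646402935 * 0.2913900743 = -0.2834364908
Term 3 = 0.0270 * 49.1800 * 0.9474321065 * 0.5290673536 = 0.6655969919
Theta = -2.8840285142 + (-0.2834364908) + (0.6655969919) = -2.501868


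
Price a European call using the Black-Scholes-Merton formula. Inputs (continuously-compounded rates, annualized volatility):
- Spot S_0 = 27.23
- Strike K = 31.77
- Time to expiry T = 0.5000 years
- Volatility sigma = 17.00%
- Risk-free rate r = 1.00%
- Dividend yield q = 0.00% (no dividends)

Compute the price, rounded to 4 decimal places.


Answer: Price = 0.1815

Derivation:
d1 = (ln(S/K) + (r - q + 0.5*sigma^2) * T) / (sigma * sqrt(T)) = -1.18110243
d2 = d1 - sigma * sqrt(T) = -1.30131058
exp(-rT) = 0.99501248; exp(-qT) = 1.00000000
C = S_0 * exp(-qT) * N(d1) - K * exp(-rT) * N(d2)
N(d1) = 0.11878102; N(d2) = 0.09657608
C = 27.2300 * 1.00000000 * 0.11878102 - 31.7700 * 0.99501248 * 0.09657608 = 0.1815


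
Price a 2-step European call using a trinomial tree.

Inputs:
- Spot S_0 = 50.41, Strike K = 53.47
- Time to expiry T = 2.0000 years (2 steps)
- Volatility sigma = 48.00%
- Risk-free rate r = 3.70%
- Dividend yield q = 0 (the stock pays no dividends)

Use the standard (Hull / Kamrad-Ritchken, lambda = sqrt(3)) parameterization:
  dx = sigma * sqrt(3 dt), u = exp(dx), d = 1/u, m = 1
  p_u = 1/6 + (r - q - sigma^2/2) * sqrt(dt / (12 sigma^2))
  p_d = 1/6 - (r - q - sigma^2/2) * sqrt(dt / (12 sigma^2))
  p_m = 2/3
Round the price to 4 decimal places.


Answer: Price = V(0,0) = 12.0515

Derivation:
dt = T/N = 1.000000; dx = sigma*sqrt(3*dt) = 0.831384
u = exp(dx) = 2.296496; d = 1/u = 0.435446
p_u = 0.119637, p_m = 0.666667, p_d = 0.213697
Discount per step: exp(-r*dt) = 0.963676
Stock lattice S(k, j) with j the centered position index:
  k=0: S(0,+0) = 50.4100
  k=1: S(1,-1) = 21.9508; S(1,+0) = 50.4100; S(1,+1) = 115.7664
  k=2: S(2,-2) = 9.5584; S(2,-1) = 21.9508; S(2,+0) = 50.4100; S(2,+1) = 115.7664; S(2,+2) = 265.8569
Terminal payoffs V(N, j) = max(S_T - K, 0):
  V(2,-2) = 0.000000; V(2,-1) = 0.000000; V(2,+0) = 0.000000; V(2,+1) = 62.296352; V(2,+2) = 212.386940
Backward induction: V(k, j) = exp(-r*dt) * [p_u * V(k+1, j+1) + p_m * V(k+1, j) + p_d * V(k+1, j-1)]
  V(1,-1) = exp(-r*dt) * [p_u*0.000000 + p_m*0.000000 + p_d*0.000000] = 0.000000
  V(1,+0) = exp(-r*dt) * [p_u*62.296352 + p_m*0.000000 + p_d*0.000000] = 7.182209
  V(1,+1) = exp(-r*dt) * [p_u*212.386940 + p_m*62.296352 + p_d*0.000000] = 64.508643
  V(0,+0) = exp(-r*dt) * [p_u*64.508643 + p_m*7.182209 + p_d*0.000000] = 12.051482


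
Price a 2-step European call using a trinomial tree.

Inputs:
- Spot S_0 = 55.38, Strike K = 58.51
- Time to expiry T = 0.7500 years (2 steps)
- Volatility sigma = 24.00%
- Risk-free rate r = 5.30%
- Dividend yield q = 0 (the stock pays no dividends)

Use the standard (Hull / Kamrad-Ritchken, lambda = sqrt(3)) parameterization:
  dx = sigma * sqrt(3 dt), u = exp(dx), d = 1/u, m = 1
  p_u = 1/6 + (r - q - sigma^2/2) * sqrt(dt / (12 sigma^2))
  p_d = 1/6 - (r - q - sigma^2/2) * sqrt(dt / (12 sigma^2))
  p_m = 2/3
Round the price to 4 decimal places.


Answer: Price = V(0,0) = 4.1555

Derivation:
dt = T/N = 0.375000; dx = sigma*sqrt(3*dt) = 0.254558
u = exp(dx) = 1.289892; d = 1/u = 0.775259
p_u = 0.184492, p_m = 0.666667, p_d = 0.148842
Discount per step: exp(-r*dt) = 0.980321
Stock lattice S(k, j) with j the centered position index:
  k=0: S(0,+0) = 55.3800
  k=1: S(1,-1) = 42.9338; S(1,+0) = 55.3800; S(1,+1) = 71.4342
  k=2: S(2,-2) = 33.2848; S(2,-1) = 42.9338; S(2,+0) = 55.3800; S(2,+1) = 71.4342; S(2,+2) = 92.1424
Terminal payoffs V(N, j) = max(S_T - K, 0):
  V(2,-2) = 0.000000; V(2,-1) = 0.000000; V(2,+0) = 0.000000; V(2,+1) = 12.924215; V(2,+2) = 33.632418
Backward induction: V(k, j) = exp(-r*dt) * [p_u * V(k+1, j+1) + p_m * V(k+1, j) + p_d * V(k+1, j-1)]
  V(1,-1) = exp(-r*dt) * [p_u*0.000000 + p_m*0.000000 + p_d*0.000000] = 0.000000
  V(1,+0) = exp(-r*dt) * [p_u*12.924215 + p_m*0.000000 + p_d*0.000000] = 2.337487
  V(1,+1) = exp(-r*dt) * [p_u*33.632418 + p_m*12.924215 + p_d*0.000000] = 14.529383
  V(0,+0) = exp(-r*dt) * [p_u*14.529383 + p_m*2.337487 + p_d*0.000000] = 4.155459


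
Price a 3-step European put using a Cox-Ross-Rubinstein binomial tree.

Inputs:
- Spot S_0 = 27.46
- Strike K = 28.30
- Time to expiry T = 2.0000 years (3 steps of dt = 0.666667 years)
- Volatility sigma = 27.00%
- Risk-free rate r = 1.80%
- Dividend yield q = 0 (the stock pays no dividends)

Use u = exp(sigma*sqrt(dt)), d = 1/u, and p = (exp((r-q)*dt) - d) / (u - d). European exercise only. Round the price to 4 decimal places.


dt = T/N = 0.666667
u = exp(sigma*sqrt(dt)) = 1.246643; d = 1/u = 0.802154
p = (exp((r-q)*dt) - d) / (u - d) = 0.472269
Discount per step: exp(-r*dt) = 0.988072
Stock lattice S(k, i) with i counting down-moves:
  k=0: S(0,0) = 27.4600
  k=1: S(1,0) = 34.2328; S(1,1) = 22.0272
  k=2: S(2,0) = 42.6761; S(2,1) = 27.4600; S(2,2) = 17.6692
  k=3: S(3,0) = 53.2018; S(3,1) = 34.2328; S(3,2) = 22.0272; S(3,3) = 14.1734
Terminal payoffs V(N, i) = max(K - S_T, 0):
  V(3,0) = 0.000000; V(3,1) = 0.000000; V(3,2) = 6.272838; V(3,3) = 14.126583
Backward induction: V(k, i) = exp(-r*dt) * [p * V(k+1, i) + (1-p) * V(k+1, i+1)].
  V(2,0) = exp(-r*dt) * [p*0.000000 + (1-p)*0.000000] = 0.000000
  V(2,1) = exp(-r*dt) * [p*0.000000 + (1-p)*6.272838] = 3.270887
  V(2,2) = exp(-r*dt) * [p*6.272838 + (1-p)*14.126583] = 10.293243
  V(1,0) = exp(-r*dt) * [p*0.000000 + (1-p)*3.270887] = 1.705560
  V(1,1) = exp(-r*dt) * [p*3.270887 + (1-p)*10.293243] = 6.893583
  V(0,0) = exp(-r*dt) * [p*1.705560 + (1-p)*6.893583] = 4.390440

Answer: Price = V(0,0) = 4.3904


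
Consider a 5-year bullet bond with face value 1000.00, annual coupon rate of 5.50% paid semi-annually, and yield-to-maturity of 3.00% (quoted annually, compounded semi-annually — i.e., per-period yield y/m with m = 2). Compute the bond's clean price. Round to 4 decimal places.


Coupon per period c = face * coupon_rate / m = 27.500000
Periods per year m = 2; per-period yield y/m = 0.015000
Number of cashflows N = 10
Cashflows (t years, CF_t, discount factor 1/(1+y/m)^(m*t), PV):
  t = 0.5000: CF_t = 27.500000, DF = 0.985222, PV = 27.093596
  t = 1.0000: CF_t = 27.500000, DF = 0.970662, PV = 26.693198
  t = 1.5000: CF_t = 27.500000, DF = 0.956317, PV = 26.298717
  t = 2.0000: CF_t = 27.500000, DF = 0.942184, PV = 25.910066
  t = 2.5000: CF_t = 27.500000, DF = 0.928260, PV = 25.527159
  t = 3.0000: CF_t = 27.500000, DF = 0.914542, PV = 25.149910
  t = 3.5000: CF_t = 27.500000, DF = 0.901027, PV = 24.778237
  t = 4.0000: CF_t = 27.500000, DF = 0.887711, PV = 24.412056
  t = 4.5000: CF_t = 27.500000, DF = 0.874592, PV = 24.051287
  t = 5.0000: CF_t = 1027.500000, DF = 0.861667, PV = 885.363081
Price P = sum_t PV_t = 1115.277307

Answer: Price = 1115.2773


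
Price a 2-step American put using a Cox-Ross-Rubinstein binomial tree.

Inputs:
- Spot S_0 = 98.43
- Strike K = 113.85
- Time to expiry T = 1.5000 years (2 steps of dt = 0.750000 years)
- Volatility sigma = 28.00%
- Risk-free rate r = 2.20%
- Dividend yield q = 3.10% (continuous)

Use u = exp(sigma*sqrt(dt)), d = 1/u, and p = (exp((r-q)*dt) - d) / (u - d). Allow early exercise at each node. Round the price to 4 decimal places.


Answer: Price = V(0,0) = 24.3231

Derivation:
dt = T/N = 0.750000
u = exp(sigma*sqrt(dt)) = 1.274415; d = 1/u = 0.784674
p = (exp((r-q)*dt) - d) / (u - d) = 0.425937
Discount per step: exp(-r*dt) = 0.983635
Stock lattice S(k, i) with i counting down-moves:
  k=0: S(0,0) = 98.4300
  k=1: S(1,0) = 125.4407; S(1,1) = 77.2354
  k=2: S(2,0) = 159.8634; S(2,1) = 98.4300; S(2,2) = 60.6046
Terminal payoffs V(N, i) = max(K - S_T, 0):
  V(2,0) = 0.000000; V(2,1) = 15.420000; V(2,2) = 53.245363
Backward induction: V(k, i) = exp(-r*dt) * [p * V(k+1, i) + (1-p) * V(k+1, i+1)]; then take max(V_cont, immediate exercise) for American.
  V(1,0) = exp(-r*dt) * [p*0.000000 + (1-p)*15.420000] = 8.707189; exercise = 0.000000; V(1,0) = max -> 8.707189
  V(1,1) = exp(-r*dt) * [p*15.420000 + (1-p)*53.245363] = 36.526450; exercise = 36.614552; V(1,1) = max -> 36.614552
  V(0,0) = exp(-r*dt) * [p*8.707189 + (1-p)*36.614552] = 24.323109; exercise = 15.420000; V(0,0) = max -> 24.323109


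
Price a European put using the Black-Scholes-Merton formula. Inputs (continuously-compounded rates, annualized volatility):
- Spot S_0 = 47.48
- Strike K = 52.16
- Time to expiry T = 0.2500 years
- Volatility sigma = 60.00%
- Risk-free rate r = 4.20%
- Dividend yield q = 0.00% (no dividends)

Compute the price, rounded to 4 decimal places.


d1 = (ln(S/K) + (r - q + 0.5*sigma^2) * T) / (sigma * sqrt(T)) = -0.12835783
d2 = d1 - sigma * sqrt(T) = -0.42835783
exp(-rT) = 0.98955493; exp(-qT) = 1.00000000
P = K * exp(-rT) * N(-d2) - S_0 * exp(-qT) * N(-d1)
N(-d1) = 0.55106710; N(-d2) = 0.66580469
P = 52.1600 * 0.98955493 * 0.66580469 - 47.4800 * 1.00000000 * 0.55106710 = 8.2010

Answer: Price = 8.2010


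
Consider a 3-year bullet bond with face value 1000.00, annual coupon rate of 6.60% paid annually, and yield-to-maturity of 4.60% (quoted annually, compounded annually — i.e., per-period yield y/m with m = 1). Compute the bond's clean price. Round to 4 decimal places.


Answer: Price = 1054.8758

Derivation:
Coupon per period c = face * coupon_rate / m = 66.000000
Periods per year m = 1; per-period yield y/m = 0.046000
Number of cashflows N = 3
Cashflows (t years, CF_t, discount factor 1/(1+y/m)^(m*t), PV):
  t = 1.0000: CF_t = 66.000000, DF = 0.956023, PV = 63.097514
  t = 2.0000: CF_t = 66.000000, DF = 0.913980, PV = 60.322671
  t = 3.0000: CF_t = 1066.000000, DF = 0.873786, PV = 931.455585
Price P = sum_t PV_t = 1054.875771


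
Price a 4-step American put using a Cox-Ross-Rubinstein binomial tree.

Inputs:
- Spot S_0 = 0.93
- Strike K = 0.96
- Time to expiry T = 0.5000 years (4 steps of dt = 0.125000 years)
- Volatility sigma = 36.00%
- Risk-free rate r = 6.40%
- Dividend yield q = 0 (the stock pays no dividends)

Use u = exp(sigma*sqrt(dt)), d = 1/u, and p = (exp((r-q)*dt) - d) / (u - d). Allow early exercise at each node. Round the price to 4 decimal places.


Answer: Price = V(0,0) = 0.0988

Derivation:
dt = T/N = 0.125000
u = exp(sigma*sqrt(dt)) = 1.135734; d = 1/u = 0.880488
p = (exp((r-q)*dt) - d) / (u - d) = 0.499691
Discount per step: exp(-r*dt) = 0.992032
Stock lattice S(k, i) with i counting down-moves:
  k=0: S(0,0) = 0.9300
  k=1: S(1,0) = 1.0562; S(1,1) = 0.8189
  k=2: S(2,0) = 1.1996; S(2,1) = 0.9300; S(2,2) = 0.7210
  k=3: S(3,0) = 1.3624; S(3,1) = 1.0562; S(3,2) = 0.8189; S(3,3) = 0.6348
  k=4: S(4,0) = 1.5474; S(4,1) = 1.1996; S(4,2) = 0.9300; S(4,3) = 0.7210; S(4,4) = 0.5590
Terminal payoffs V(N, i) = max(K - S_T, 0):
  V(4,0) = 0.000000; V(4,1) = 0.000000; V(4,2) = 0.030000; V(4,3) = 0.239009; V(4,4) = 0.401046
Backward induction: V(k, i) = exp(-r*dt) * [p * V(k+1, i) + (1-p) * V(k+1, i+1)]; then take max(V_cont, immediate exercise) for American.
  V(3,0) = exp(-r*dt) * [p*0.000000 + (1-p)*0.000000] = 0.000000; exercise = 0.000000; V(3,0) = max -> 0.000000
  V(3,1) = exp(-r*dt) * [p*0.000000 + (1-p)*0.030000] = 0.014890; exercise = 0.000000; V(3,1) = max -> 0.014890
  V(3,2) = exp(-r*dt) * [p*0.030000 + (1-p)*0.239009] = 0.133497; exercise = 0.141146; V(3,2) = max -> 0.141146
  V(3,3) = exp(-r*dt) * [p*0.239009 + (1-p)*0.401046] = 0.317527; exercise = 0.325177; V(3,3) = max -> 0.325177
  V(2,0) = exp(-r*dt) * [p*0.000000 + (1-p)*0.014890] = 0.007390; exercise = 0.000000; V(2,0) = max -> 0.007390
  V(2,1) = exp(-r*dt) * [p*0.014890 + (1-p)*0.141146] = 0.077435; exercise = 0.030000; V(2,1) = max -> 0.077435
  V(2,2) = exp(-r*dt) * [p*0.141146 + (1-p)*0.325177] = 0.231360; exercise = 0.239009; V(2,2) = max -> 0.239009
  V(1,0) = exp(-r*dt) * [p*0.007390 + (1-p)*0.077435] = 0.042096; exercise = 0.000000; V(1,0) = max -> 0.042096
  V(1,1) = exp(-r*dt) * [p*0.077435 + (1-p)*0.239009] = 0.157011; exercise = 0.141146; V(1,1) = max -> 0.157011
  V(0,0) = exp(-r*dt) * [p*0.042096 + (1-p)*0.157011] = 0.098796; exercise = 0.030000; V(0,0) = max -> 0.098796


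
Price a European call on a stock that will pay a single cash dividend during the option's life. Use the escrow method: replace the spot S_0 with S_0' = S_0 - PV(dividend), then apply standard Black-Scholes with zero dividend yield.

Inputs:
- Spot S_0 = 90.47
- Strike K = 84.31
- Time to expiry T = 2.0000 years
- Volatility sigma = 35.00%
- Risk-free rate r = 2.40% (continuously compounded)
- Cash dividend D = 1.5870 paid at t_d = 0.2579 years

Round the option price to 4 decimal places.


Answer: Price = 21.1442

Derivation:
PV(D) = D * exp(-r * t_d) = 1.5870 * 0.99382952 = 1.57720744
S_0' = S_0 - PV(D) = 90.4700 - 1.57720744 = 88.89279256
d1 = (ln(S_0'/K) + (r + sigma^2/2)*T) / (sigma*sqrt(T)) = 0.45139795
d2 = d1 - sigma*sqrt(T) = -0.04357680
exp(-rT) = 0.95313379
N(d1) = 0.67414862; N(d2) = 0.48262087
C = S_0' * N(d1) - K * exp(-rT) * N(d2) = 88.89279256 * 0.67414862 - 84.3100 * 0.95313379 * 0.48262087 = 21.1442


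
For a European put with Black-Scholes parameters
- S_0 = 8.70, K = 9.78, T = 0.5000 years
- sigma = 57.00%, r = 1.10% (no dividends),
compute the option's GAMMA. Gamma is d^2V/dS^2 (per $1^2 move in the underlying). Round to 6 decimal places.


d1 = -0.0751554233; d2 = -0.4782062886
phi(d1) = 0.3978171895; exp(-qT) = 1.0000000000; exp(-rT) = 0.9945150973
Gamma = exp(-qT) * phi(d1) / (S * sigma * sqrt(T)) = 1.0000000000 * 0.3978171895 / (8.7000 * 0.5700 * 0.7071067812) = 0.113450

Answer: Gamma = 0.113450


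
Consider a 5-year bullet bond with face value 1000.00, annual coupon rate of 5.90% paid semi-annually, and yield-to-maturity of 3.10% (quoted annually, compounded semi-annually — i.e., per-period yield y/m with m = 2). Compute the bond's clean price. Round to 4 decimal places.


Answer: Price = 1128.7693

Derivation:
Coupon per period c = face * coupon_rate / m = 29.500000
Periods per year m = 2; per-period yield y/m = 0.015500
Number of cashflows N = 10
Cashflows (t years, CF_t, discount factor 1/(1+y/m)^(m*t), PV):
  t = 0.5000: CF_t = 29.500000, DF = 0.984737, PV = 29.049729
  t = 1.0000: CF_t = 29.500000, DF = 0.969706, PV = 28.606331
  t = 1.5000: CF_t = 29.500000, DF = 0.954905, PV = 28.169701
  t = 2.0000: CF_t = 29.500000, DF = 0.940330, PV = 27.739735
  t = 2.5000: CF_t = 29.500000, DF = 0.925977, PV = 27.316332
  t = 3.0000: CF_t = 29.500000, DF = 0.911844, PV = 26.899391
  t = 3.5000: CF_t = 29.500000, DF = 0.897926, PV = 26.488814
  t = 4.0000: CF_t = 29.500000, DF = 0.884220, PV = 26.084505
  t = 4.5000: CF_t = 29.500000, DF = 0.870724, PV = 25.686366
  t = 5.0000: CF_t = 1029.500000, DF = 0.857434, PV = 882.728348
Price P = sum_t PV_t = 1128.769251


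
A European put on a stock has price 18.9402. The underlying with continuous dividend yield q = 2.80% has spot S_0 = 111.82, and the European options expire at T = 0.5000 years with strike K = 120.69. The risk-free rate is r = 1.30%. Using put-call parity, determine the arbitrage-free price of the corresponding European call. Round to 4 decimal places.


Answer: Call price = 9.2976

Derivation:
Put-call parity: C - P = S_0 * exp(-qT) - K * exp(-rT).
S_0 * exp(-qT) = 111.8200 * 0.98609754 = 110.26542740
K * exp(-rT) = 120.6900 * 0.99352108 = 119.90805906
C = P + S*exp(-qT) - K*exp(-rT)
C = 18.9402 + 110.26542740 - 119.90805906 = 9.2976


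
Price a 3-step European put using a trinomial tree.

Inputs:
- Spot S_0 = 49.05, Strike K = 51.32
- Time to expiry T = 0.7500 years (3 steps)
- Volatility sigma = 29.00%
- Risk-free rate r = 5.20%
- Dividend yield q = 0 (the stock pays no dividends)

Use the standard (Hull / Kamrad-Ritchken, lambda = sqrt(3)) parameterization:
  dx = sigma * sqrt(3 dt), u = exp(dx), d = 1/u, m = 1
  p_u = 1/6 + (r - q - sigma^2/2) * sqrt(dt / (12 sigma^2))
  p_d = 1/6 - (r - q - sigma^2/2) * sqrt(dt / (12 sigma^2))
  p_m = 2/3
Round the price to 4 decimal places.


Answer: Price = V(0,0) = 4.9927

Derivation:
dt = T/N = 0.250000; dx = sigma*sqrt(3*dt) = 0.251147
u = exp(dx) = 1.285500; d = 1/u = 0.777908
p_u = 0.171619, p_m = 0.666667, p_d = 0.161714
Discount per step: exp(-r*dt) = 0.987084
Stock lattice S(k, j) with j the centered position index:
  k=0: S(0,+0) = 49.0500
  k=1: S(1,-1) = 38.1564; S(1,+0) = 49.0500; S(1,+1) = 63.0538
  k=2: S(2,-2) = 29.6821; S(2,-1) = 38.1564; S(2,+0) = 49.0500; S(2,+1) = 63.0538; S(2,+2) = 81.0556
  k=3: S(3,-3) = 23.0900; S(3,-2) = 29.6821; S(3,-1) = 38.1564; S(3,+0) = 49.0500; S(3,+1) = 63.0538; S(3,+2) = 81.0556; S(3,+3) = 104.1969
Terminal payoffs V(N, j) = max(K - S_T, 0):
  V(3,-3) = 28.230036; V(3,-2) = 21.637862; V(3,-1) = 13.163626; V(3,+0) = 2.270000; V(3,+1) = 0.000000; V(3,+2) = 0.000000; V(3,+3) = 0.000000
Backward induction: V(k, j) = exp(-r*dt) * [p_u * V(k+1, j+1) + p_m * V(k+1, j) + p_d * V(k+1, j-1)]
  V(2,-2) = exp(-r*dt) * [p_u*13.163626 + p_m*21.637862 + p_d*28.230036] = 20.975115
  V(2,-1) = exp(-r*dt) * [p_u*2.270000 + p_m*13.163626 + p_d*21.637862] = 12.500907
  V(2,+0) = exp(-r*dt) * [p_u*0.000000 + p_m*2.270000 + p_d*13.163626] = 3.595041
  V(2,+1) = exp(-r*dt) * [p_u*0.000000 + p_m*0.000000 + p_d*2.270000] = 0.362350
  V(2,+2) = exp(-r*dt) * [p_u*0.000000 + p_m*0.000000 + p_d*0.000000] = 0.000000
  V(1,-1) = exp(-r*dt) * [p_u*3.595041 + p_m*12.500907 + p_d*20.975115] = 12.183474
  V(1,+0) = exp(-r*dt) * [p_u*0.362350 + p_m*3.595041 + p_d*12.500907] = 4.422587
  V(1,+1) = exp(-r*dt) * [p_u*0.000000 + p_m*0.362350 + p_d*3.595041] = 0.812308
  V(0,+0) = exp(-r*dt) * [p_u*0.812308 + p_m*4.422587 + p_d*12.183474] = 4.992713


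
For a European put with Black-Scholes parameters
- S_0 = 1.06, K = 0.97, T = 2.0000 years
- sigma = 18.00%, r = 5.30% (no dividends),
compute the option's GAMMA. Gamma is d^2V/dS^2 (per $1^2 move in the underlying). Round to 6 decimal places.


Answer: Gamma = 0.992993

Derivation:
d1 = 0.8922435041; d2 = 0.6376850629
phi(d1) = 0.2679411885; exp(-qT) = 1.0000000000; exp(-rT) = 0.8994246481
Gamma = exp(-qT) * phi(d1) / (S * sigma * sqrt(T)) = 1.0000000000 * 0.2679411885 / (1.0600 * 0.1800 * 1.4142135624) = 0.992993


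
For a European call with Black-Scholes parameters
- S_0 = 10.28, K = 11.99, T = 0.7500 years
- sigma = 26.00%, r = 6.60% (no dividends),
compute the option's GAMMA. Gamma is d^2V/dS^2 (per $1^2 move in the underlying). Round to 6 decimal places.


d1 = -0.3509521717; d2 = -0.5761187767
phi(d1) = 0.3751151451; exp(-qT) = 1.0000000000; exp(-rT) = 0.9517051581
Gamma = exp(-qT) * phi(d1) / (S * sigma * sqrt(T)) = 1.0000000000 * 0.3751151451 / (10.2800 * 0.2600 * 0.8660254038) = 0.162057

Answer: Gamma = 0.162057


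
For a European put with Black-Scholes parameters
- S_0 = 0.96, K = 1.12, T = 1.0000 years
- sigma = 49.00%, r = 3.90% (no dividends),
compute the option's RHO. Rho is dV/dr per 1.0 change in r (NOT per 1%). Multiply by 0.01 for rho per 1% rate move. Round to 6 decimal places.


d1 = 0.0099986126; d2 = -0.4800013874
phi(d1) = 0.3989223393; exp(-qT) = 1.0000000000; exp(-rT) = 0.9617507091
N(-d2) = 0.6843867968
Rho = -K*T*exp(-rT)*N(-d2) = -1.1200 * 1.0000 * 0.9617507091 * 0.6843867968 = -0.737195

Answer: Rho = -0.737195


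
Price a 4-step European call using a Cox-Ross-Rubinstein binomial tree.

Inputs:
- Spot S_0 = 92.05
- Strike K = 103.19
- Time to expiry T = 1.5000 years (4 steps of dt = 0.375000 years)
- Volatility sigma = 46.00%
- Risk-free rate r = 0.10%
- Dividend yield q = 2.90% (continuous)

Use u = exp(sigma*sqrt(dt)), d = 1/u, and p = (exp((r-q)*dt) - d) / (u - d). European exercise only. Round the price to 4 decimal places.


dt = T/N = 0.375000
u = exp(sigma*sqrt(dt)) = 1.325370; d = 1/u = 0.754507
p = (exp((r-q)*dt) - d) / (u - d) = 0.411742
Discount per step: exp(-r*dt) = 0.999625
Stock lattice S(k, i) with i counting down-moves:
  k=0: S(0,0) = 92.0500
  k=1: S(1,0) = 122.0003; S(1,1) = 69.4523
  k=2: S(2,0) = 161.6954; S(2,1) = 92.0500; S(2,2) = 52.4022
  k=3: S(3,0) = 214.3062; S(3,1) = 122.0003; S(3,2) = 69.4523; S(3,3) = 39.5378
  k=4: S(4,0) = 284.0349; S(4,1) = 161.6954; S(4,2) = 92.0500; S(4,3) = 52.4022; S(4,4) = 29.8316
Terminal payoffs V(N, i) = max(S_T - K, 0):
  V(4,0) = 180.844920; V(4,1) = 58.505437; V(4,2) = 0.000000; V(4,3) = 0.000000; V(4,4) = 0.000000
Backward induction: V(k, i) = exp(-r*dt) * [p * V(k+1, i) + (1-p) * V(k+1, i+1)].
  V(3,0) = exp(-r*dt) * [p*180.844920 + (1-p)*58.505437] = 108.836943
  V(3,1) = exp(-r*dt) * [p*58.505437 + (1-p)*0.000000] = 24.080126
  V(3,2) = exp(-r*dt) * [p*0.000000 + (1-p)*0.000000] = 0.000000
  V(3,3) = exp(-r*dt) * [p*0.000000 + (1-p)*0.000000] = 0.000000
  V(2,0) = exp(-r*dt) * [p*108.836943 + (1-p)*24.080126] = 58.955971
  V(2,1) = exp(-r*dt) * [p*24.080126 + (1-p)*0.000000] = 9.911086
  V(2,2) = exp(-r*dt) * [p*0.000000 + (1-p)*0.000000] = 0.000000
  V(1,0) = exp(-r*dt) * [p*58.955971 + (1-p)*9.911086] = 30.093648
  V(1,1) = exp(-r*dt) * [p*9.911086 + (1-p)*0.000000] = 4.079282
  V(0,0) = exp(-r*dt) * [p*30.093648 + (1-p)*4.079282] = 14.784949

Answer: Price = V(0,0) = 14.7849


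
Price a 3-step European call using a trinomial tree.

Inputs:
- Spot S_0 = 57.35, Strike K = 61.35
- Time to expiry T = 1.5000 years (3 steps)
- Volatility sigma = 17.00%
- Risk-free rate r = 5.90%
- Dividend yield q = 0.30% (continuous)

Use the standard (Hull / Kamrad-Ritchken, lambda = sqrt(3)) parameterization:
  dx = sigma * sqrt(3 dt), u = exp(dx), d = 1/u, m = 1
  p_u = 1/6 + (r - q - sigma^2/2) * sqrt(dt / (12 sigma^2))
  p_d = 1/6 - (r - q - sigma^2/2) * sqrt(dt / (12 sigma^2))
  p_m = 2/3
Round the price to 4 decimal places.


Answer: Price = V(0,0) = 5.2156

Derivation:
dt = T/N = 0.500000; dx = sigma*sqrt(3*dt) = 0.208207
u = exp(dx) = 1.231468; d = 1/u = 0.812039
p_u = 0.216557, p_m = 0.666667, p_d = 0.116776
Discount per step: exp(-r*dt) = 0.970931
Stock lattice S(k, j) with j the centered position index:
  k=0: S(0,+0) = 57.3500
  k=1: S(1,-1) = 46.5704; S(1,+0) = 57.3500; S(1,+1) = 70.6247
  k=2: S(2,-2) = 37.8170; S(2,-1) = 46.5704; S(2,+0) = 57.3500; S(2,+1) = 70.6247; S(2,+2) = 86.9720
  k=3: S(3,-3) = 30.7089; S(3,-2) = 37.8170; S(3,-1) = 46.5704; S(3,+0) = 57.3500; S(3,+1) = 70.6247; S(3,+2) = 86.9720; S(3,+3) = 107.1032
Terminal payoffs V(N, j) = max(S_T - K, 0):
  V(3,-3) = 0.000000; V(3,-2) = 0.000000; V(3,-1) = 0.000000; V(3,+0) = 0.000000; V(3,+1) = 9.274667; V(3,+2) = 25.621989; V(3,+3) = 45.753186
Backward induction: V(k, j) = exp(-r*dt) * [p_u * V(k+1, j+1) + p_m * V(k+1, j) + p_d * V(k+1, j-1)]
  V(2,-2) = exp(-r*dt) * [p_u*0.000000 + p_m*0.000000 + p_d*0.000000] = 0.000000
  V(2,-1) = exp(-r*dt) * [p_u*0.000000 + p_m*0.000000 + p_d*0.000000] = 0.000000
  V(2,+0) = exp(-r*dt) * [p_u*9.274667 + p_m*0.000000 + p_d*0.000000] = 1.950109
  V(2,+1) = exp(-r*dt) * [p_u*25.621989 + p_m*9.274667 + p_d*0.000000] = 11.390701
  V(2,+2) = exp(-r*dt) * [p_u*45.753186 + p_m*25.621989 + p_d*9.274667] = 27.256516
  V(1,-1) = exp(-r*dt) * [p_u*1.950109 + p_m*0.000000 + p_d*0.000000] = 0.410034
  V(1,+0) = exp(-r*dt) * [p_u*11.390701 + p_m*1.950109 + p_d*0.000000] = 3.657311
  V(1,+1) = exp(-r*dt) * [p_u*27.256516 + p_m*11.390701 + p_d*1.950109] = 13.325169
  V(0,+0) = exp(-r*dt) * [p_u*13.325169 + p_m*3.657311 + p_d*0.410034] = 5.215596


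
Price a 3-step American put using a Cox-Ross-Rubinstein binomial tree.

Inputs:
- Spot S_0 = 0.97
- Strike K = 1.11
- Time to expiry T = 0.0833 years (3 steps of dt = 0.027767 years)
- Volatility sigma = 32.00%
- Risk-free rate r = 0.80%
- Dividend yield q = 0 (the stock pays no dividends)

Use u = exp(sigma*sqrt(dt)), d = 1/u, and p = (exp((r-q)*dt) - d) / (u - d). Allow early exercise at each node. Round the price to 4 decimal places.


Answer: Price = V(0,0) = 0.1429

Derivation:
dt = T/N = 0.027767
u = exp(sigma*sqrt(dt)) = 1.054770; d = 1/u = 0.948074
p = (exp((r-q)*dt) - d) / (u - d) = 0.488755
Discount per step: exp(-r*dt) = 0.999778
Stock lattice S(k, i) with i counting down-moves:
  k=0: S(0,0) = 0.9700
  k=1: S(1,0) = 1.0231; S(1,1) = 0.9196
  k=2: S(2,0) = 1.0792; S(2,1) = 0.9700; S(2,2) = 0.8719
  k=3: S(3,0) = 1.1383; S(3,1) = 1.0231; S(3,2) = 0.9196; S(3,3) = 0.8266
Terminal payoffs V(N, i) = max(K - S_T, 0):
  V(3,0) = 0.000000; V(3,1) = 0.086873; V(3,2) = 0.190368; V(3,3) = 0.283394
Backward induction: V(k, i) = exp(-r*dt) * [p * V(k+1, i) + (1-p) * V(k+1, i+1)]; then take max(V_cont, immediate exercise) for American.
  V(2,0) = exp(-r*dt) * [p*0.000000 + (1-p)*0.086873] = 0.044404; exercise = 0.030837; V(2,0) = max -> 0.044404
  V(2,1) = exp(-r*dt) * [p*0.086873 + (1-p)*0.190368] = 0.139753; exercise = 0.140000; V(2,1) = max -> 0.140000
  V(2,2) = exp(-r*dt) * [p*0.190368 + (1-p)*0.283394] = 0.237874; exercise = 0.238121; V(2,2) = max -> 0.238121
  V(1,0) = exp(-r*dt) * [p*0.044404 + (1-p)*0.140000] = 0.093256; exercise = 0.086873; V(1,0) = max -> 0.093256
  V(1,1) = exp(-r*dt) * [p*0.140000 + (1-p)*0.238121] = 0.190122; exercise = 0.190368; V(1,1) = max -> 0.190368
  V(0,0) = exp(-r*dt) * [p*0.093256 + (1-p)*0.190368] = 0.142872; exercise = 0.140000; V(0,0) = max -> 0.142872


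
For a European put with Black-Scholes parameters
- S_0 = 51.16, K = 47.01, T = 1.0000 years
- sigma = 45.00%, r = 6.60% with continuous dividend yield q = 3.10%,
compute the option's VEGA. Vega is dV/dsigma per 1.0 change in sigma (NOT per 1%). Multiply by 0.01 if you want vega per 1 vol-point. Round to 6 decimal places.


Answer: Vega = 17.541870

Derivation:
d1 = 0.4907725148; d2 = 0.0407725148
phi(d1) = 0.3536783609; exp(-qT) = 0.9694755731; exp(-rT) = 0.9361308643
Vega = S * exp(-qT) * phi(d1) * sqrt(T) = 51.1600 * 0.9694755731 * 0.3536783609 * 1.0000000000 = 17.541870


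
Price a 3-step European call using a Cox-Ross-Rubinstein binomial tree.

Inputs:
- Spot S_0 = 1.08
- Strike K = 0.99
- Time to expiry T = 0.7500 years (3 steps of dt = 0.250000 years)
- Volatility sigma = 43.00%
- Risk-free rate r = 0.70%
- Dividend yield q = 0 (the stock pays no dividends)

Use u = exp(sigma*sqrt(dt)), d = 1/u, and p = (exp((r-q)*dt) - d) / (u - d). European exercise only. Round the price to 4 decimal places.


Answer: Price = V(0,0) = 0.2133

Derivation:
dt = T/N = 0.250000
u = exp(sigma*sqrt(dt)) = 1.239862; d = 1/u = 0.806541
p = (exp((r-q)*dt) - d) / (u - d) = 0.450498
Discount per step: exp(-r*dt) = 0.998252
Stock lattice S(k, i) with i counting down-moves:
  k=0: S(0,0) = 1.0800
  k=1: S(1,0) = 1.3391; S(1,1) = 0.8711
  k=2: S(2,0) = 1.6602; S(2,1) = 1.0800; S(2,2) = 0.7025
  k=3: S(3,0) = 2.0585; S(3,1) = 1.3391; S(3,2) = 0.8711; S(3,3) = 0.5666
Terminal payoffs V(N, i) = max(S_T - K, 0):
  V(3,0) = 1.068466; V(3,1) = 0.349051; V(3,2) = 0.000000; V(3,3) = 0.000000
Backward induction: V(k, i) = exp(-r*dt) * [p * V(k+1, i) + (1-p) * V(k+1, i+1)].
  V(2,0) = exp(-r*dt) * [p*1.068466 + (1-p)*0.349051] = 0.671969
  V(2,1) = exp(-r*dt) * [p*0.349051 + (1-p)*0.000000] = 0.156972
  V(2,2) = exp(-r*dt) * [p*0.000000 + (1-p)*0.000000] = 0.000000
  V(1,0) = exp(-r*dt) * [p*0.671969 + (1-p)*0.156972] = 0.388297
  V(1,1) = exp(-r*dt) * [p*0.156972 + (1-p)*0.000000] = 0.070592
  V(0,0) = exp(-r*dt) * [p*0.388297 + (1-p)*0.070592] = 0.213344


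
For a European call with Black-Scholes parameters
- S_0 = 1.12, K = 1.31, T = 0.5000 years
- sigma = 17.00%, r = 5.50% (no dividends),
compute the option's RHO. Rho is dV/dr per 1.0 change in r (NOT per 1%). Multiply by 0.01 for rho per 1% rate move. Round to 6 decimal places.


Answer: Rho = 0.081700

Derivation:
d1 = -1.0146853526; d2 = -1.1348935054
phi(d1) = 0.2384175536; exp(-qT) = 1.0000000000; exp(-rT) = 0.9728746826
N(d2) = 0.1282099707
Rho = K*T*exp(-rT)*N(d2) = 1.3100 * 0.5000 * 0.9728746826 * 0.1282099707 = 0.081700


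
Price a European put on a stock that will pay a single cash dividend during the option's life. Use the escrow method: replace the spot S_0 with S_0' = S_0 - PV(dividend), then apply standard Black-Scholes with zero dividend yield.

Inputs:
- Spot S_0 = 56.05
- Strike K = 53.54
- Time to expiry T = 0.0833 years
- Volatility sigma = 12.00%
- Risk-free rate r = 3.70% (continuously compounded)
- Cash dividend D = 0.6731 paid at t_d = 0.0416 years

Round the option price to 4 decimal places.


Answer: Price = 0.1388

Derivation:
PV(D) = D * exp(-r * t_d) = 0.6731 * 0.99846198 = 0.67206476
S_0' = S_0 - PV(D) = 56.0500 - 0.67206476 = 55.37793524
d1 = (ln(S_0'/K) + (r + sigma^2/2)*T) / (sigma*sqrt(T)) = 1.08084429
d2 = d1 - sigma*sqrt(T) = 1.04621020
exp(-rT) = 0.99692264
N(-d1) = 0.13988319; N(-d2) = 0.14773200
P = K * exp(-rT) * N(-d2) - S_0' * N(-d1) = 53.5400 * 0.99692264 * 0.14773200 - 55.37793524 * 0.13988319 = 0.1388


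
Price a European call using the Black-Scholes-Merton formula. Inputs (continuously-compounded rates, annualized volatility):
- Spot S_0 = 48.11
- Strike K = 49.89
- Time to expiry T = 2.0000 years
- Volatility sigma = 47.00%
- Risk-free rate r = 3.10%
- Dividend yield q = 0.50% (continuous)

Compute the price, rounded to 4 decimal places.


d1 = (ln(S/K) + (r - q + 0.5*sigma^2) * T) / (sigma * sqrt(T)) = 0.35591464
d2 = d1 - sigma * sqrt(T) = -0.30876574
exp(-rT) = 0.93988289; exp(-qT) = 0.99004983
C = S_0 * exp(-qT) * N(d1) - K * exp(-rT) * N(d2)
N(d1) = 0.63904775; N(d2) = 0.37874987
C = 48.1100 * 0.99004983 * 0.63904775 - 49.8900 * 0.93988289 * 0.37874987 = 12.6788

Answer: Price = 12.6788


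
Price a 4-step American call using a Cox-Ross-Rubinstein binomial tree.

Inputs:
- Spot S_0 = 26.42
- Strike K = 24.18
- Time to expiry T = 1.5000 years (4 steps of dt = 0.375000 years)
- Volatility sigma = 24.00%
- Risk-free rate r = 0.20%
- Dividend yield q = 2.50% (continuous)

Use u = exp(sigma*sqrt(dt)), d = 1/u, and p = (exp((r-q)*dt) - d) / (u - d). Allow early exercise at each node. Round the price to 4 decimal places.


dt = T/N = 0.375000
u = exp(sigma*sqrt(dt)) = 1.158319; d = 1/u = 0.863320
p = (exp((r-q)*dt) - d) / (u - d) = 0.434212
Discount per step: exp(-r*dt) = 0.999250
Stock lattice S(k, i) with i counting down-moves:
  k=0: S(0,0) = 26.4200
  k=1: S(1,0) = 30.6028; S(1,1) = 22.8089
  k=2: S(2,0) = 35.4478; S(2,1) = 26.4200; S(2,2) = 19.6914
  k=3: S(3,0) = 41.0598; S(3,1) = 30.6028; S(3,2) = 22.8089; S(3,3) = 17.0000
  k=4: S(4,0) = 47.5603; S(4,1) = 35.4478; S(4,2) = 26.4200; S(4,3) = 19.6914; S(4,4) = 14.6764
Terminal payoffs V(N, i) = max(S_T - K, 0):
  V(4,0) = 23.380322; V(4,1) = 11.267760; V(4,2) = 2.240000; V(4,3) = 0.000000; V(4,4) = 0.000000
Backward induction: V(k, i) = exp(-r*dt) * [p * V(k+1, i) + (1-p) * V(k+1, i+1)]; then take max(V_cont, immediate exercise) for American.
  V(3,0) = exp(-r*dt) * [p*23.380322 + (1-p)*11.267760] = 16.514788; exercise = 16.879796; V(3,0) = max -> 16.879796
  V(3,1) = exp(-r*dt) * [p*11.267760 + (1-p)*2.240000] = 6.155343; exercise = 6.422775; V(3,1) = max -> 6.422775
  V(3,2) = exp(-r*dt) * [p*2.240000 + (1-p)*0.000000] = 0.971905; exercise = 0.000000; V(3,2) = max -> 0.971905
  V(3,3) = exp(-r*dt) * [p*0.000000 + (1-p)*0.000000] = 0.000000; exercise = 0.000000; V(3,3) = max -> 0.000000
  V(2,0) = exp(-r*dt) * [p*16.879796 + (1-p)*6.422775] = 10.955119; exercise = 11.267760; V(2,0) = max -> 11.267760
  V(2,1) = exp(-r*dt) * [p*6.422775 + (1-p)*0.971905] = 3.336235; exercise = 2.240000; V(2,1) = max -> 3.336235
  V(2,2) = exp(-r*dt) * [p*0.971905 + (1-p)*0.000000] = 0.421697; exercise = 0.000000; V(2,2) = max -> 0.421697
  V(1,0) = exp(-r*dt) * [p*11.267760 + (1-p)*3.336235] = 6.775114; exercise = 6.422775; V(1,0) = max -> 6.775114
  V(1,1) = exp(-r*dt) * [p*3.336235 + (1-p)*0.421697] = 1.685959; exercise = 0.000000; V(1,1) = max -> 1.685959
  V(0,0) = exp(-r*dt) * [p*6.775114 + (1-p)*1.685959] = 3.892810; exercise = 2.240000; V(0,0) = max -> 3.892810

Answer: Price = V(0,0) = 3.8928


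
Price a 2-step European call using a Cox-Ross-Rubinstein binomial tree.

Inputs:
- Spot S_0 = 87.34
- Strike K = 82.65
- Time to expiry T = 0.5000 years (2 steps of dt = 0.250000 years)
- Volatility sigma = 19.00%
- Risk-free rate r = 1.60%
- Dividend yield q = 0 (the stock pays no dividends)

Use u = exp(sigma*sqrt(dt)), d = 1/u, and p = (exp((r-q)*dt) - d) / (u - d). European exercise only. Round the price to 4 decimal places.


Answer: Price = V(0,0) = 7.9613

Derivation:
dt = T/N = 0.250000
u = exp(sigma*sqrt(dt)) = 1.099659; d = 1/u = 0.909373
p = (exp((r-q)*dt) - d) / (u - d) = 0.497331
Discount per step: exp(-r*dt) = 0.996008
Stock lattice S(k, i) with i counting down-moves:
  k=0: S(0,0) = 87.3400
  k=1: S(1,0) = 96.0442; S(1,1) = 79.4246
  k=2: S(2,0) = 105.6159; S(2,1) = 87.3400; S(2,2) = 72.2266
Terminal payoffs V(N, i) = max(S_T - K, 0):
  V(2,0) = 22.965860; V(2,1) = 4.690000; V(2,2) = 0.000000
Backward induction: V(k, i) = exp(-r*dt) * [p * V(k+1, i) + (1-p) * V(k+1, i+1)].
  V(1,0) = exp(-r*dt) * [p*22.965860 + (1-p)*4.690000] = 13.724144
  V(1,1) = exp(-r*dt) * [p*4.690000 + (1-p)*0.000000] = 2.323171
  V(0,0) = exp(-r*dt) * [p*13.724144 + (1-p)*2.323171] = 7.961319


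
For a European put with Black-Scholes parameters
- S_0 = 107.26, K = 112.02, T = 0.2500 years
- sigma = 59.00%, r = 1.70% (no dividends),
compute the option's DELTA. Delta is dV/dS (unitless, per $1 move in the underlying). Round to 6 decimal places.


d1 = 0.0147148026; d2 = -0.2802851974
phi(d1) = 0.3988990922; exp(-qT) = 1.0000000000; exp(-rT) = 0.9957590185
N(-d1) = 0.4941298549
Delta = -exp(-qT) * N(-d1) = -1.0000000000 * 0.4941298549 = -0.494130

Answer: Delta = -0.494130


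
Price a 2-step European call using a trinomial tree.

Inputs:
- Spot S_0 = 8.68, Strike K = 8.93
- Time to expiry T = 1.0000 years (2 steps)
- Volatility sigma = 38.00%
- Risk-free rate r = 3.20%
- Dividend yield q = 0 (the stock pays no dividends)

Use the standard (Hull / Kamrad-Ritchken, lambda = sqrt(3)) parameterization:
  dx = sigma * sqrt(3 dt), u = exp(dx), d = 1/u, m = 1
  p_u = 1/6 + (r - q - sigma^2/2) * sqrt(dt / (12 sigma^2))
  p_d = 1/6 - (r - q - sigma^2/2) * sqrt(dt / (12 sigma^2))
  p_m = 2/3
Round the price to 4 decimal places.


Answer: Price = V(0,0) = 1.1836

Derivation:
dt = T/N = 0.500000; dx = sigma*sqrt(3*dt) = 0.465403
u = exp(dx) = 1.592656; d = 1/u = 0.627882
p_u = 0.145072, p_m = 0.666667, p_d = 0.188261
Discount per step: exp(-r*dt) = 0.984127
Stock lattice S(k, j) with j the centered position index:
  k=0: S(0,+0) = 8.6800
  k=1: S(1,-1) = 5.4500; S(1,+0) = 8.6800; S(1,+1) = 13.8243
  k=2: S(2,-2) = 3.4220; S(2,-1) = 5.4500; S(2,+0) = 8.6800; S(2,+1) = 13.8243; S(2,+2) = 22.0173
Terminal payoffs V(N, j) = max(S_T - K, 0):
  V(2,-2) = 0.000000; V(2,-1) = 0.000000; V(2,+0) = 0.000000; V(2,+1) = 4.894254; V(2,+2) = 13.087281
Backward induction: V(k, j) = exp(-r*dt) * [p_u * V(k+1, j+1) + p_m * V(k+1, j) + p_d * V(k+1, j-1)]
  V(1,-1) = exp(-r*dt) * [p_u*0.000000 + p_m*0.000000 + p_d*0.000000] = 0.000000
  V(1,+0) = exp(-r*dt) * [p_u*4.894254 + p_m*0.000000 + p_d*0.000000] = 0.698752
  V(1,+1) = exp(-r*dt) * [p_u*13.087281 + p_m*4.894254 + p_d*0.000000] = 5.079514
  V(0,+0) = exp(-r*dt) * [p_u*5.079514 + p_m*0.698752 + p_d*0.000000] = 1.183642
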